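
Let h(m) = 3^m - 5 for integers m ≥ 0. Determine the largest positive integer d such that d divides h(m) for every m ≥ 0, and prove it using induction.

Computing the first values: h(0) = -4 and h(1) = -2; gcd(-4, -2) = 2, so d ≤ 2.
We prove 2 | 3^m - 5 for all m ≥ 0 by induction on m.
When m = 0: h(0) = -4 = 2·(-2), so 2 | h(0).
Suppose the result is true for m = j, i.e. 2 | h(j). Then
h(j+1) = 3^(j+1) - 5 = 3·(3^j - 5) + 10 = 3·h(j) + 10. The first term is divisible by 2 by the inductive hypothesis, and 10 is divisible by 2. Hence 2 | h(j+1).
This completes the induction.
Therefore the largest such d is 2.

d = 2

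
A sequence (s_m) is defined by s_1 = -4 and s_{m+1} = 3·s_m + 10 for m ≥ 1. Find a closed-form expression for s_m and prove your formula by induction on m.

s_m = 3^(m - 1) - 5

Computing the first terms: s_1 = -4, s_2 = -2, s_3 = 4. This suggests s_m = 3^(m - 1) - 5.
For the base case m = 1: the formula gives -4 = -4 = s_1.
For the inductive step, assume it holds for an arbitrary j ≥ 1, so s_j = 3^(j - 1) - 5.
Then s_{j+1} = 3·s_j + 10 = 3·(3^(j - 1) - 5) + 10 = 3^j - 5 = 3^((j+1) - 1) - 5,
which is the claimed formula at m = j+1.
By induction, the statement is established for all m ≥ 1.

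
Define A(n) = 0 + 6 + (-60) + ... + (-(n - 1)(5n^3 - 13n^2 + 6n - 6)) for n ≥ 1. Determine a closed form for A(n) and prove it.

A(n) = -n(n - 1)(n^3 - n^2 - 2n - 3)

We claim A(n) = -n(n - 1)(n^3 - n^2 - 2n - 3) for all n ≥ 1.
Base step (n = 1): A(1) = 0, and the closed form gives 0. They agree.
Inductive step: assume the claim holds for n = i, so A(i) = i(-i^4 + 2i^3 + i^2 + i - 3).
Then A(i+1) = A(i) + (i(-5i^3 - 2i^2 + 5i + 8)) = (i(-i^4 + 2i^3 + i^2 + i - 3)) + (i(-5i^3 - 2i^2 + 5i + 8)).
Simplifying, A(i+1) = -i(i + 1)(i^3 + 2i^2 - i - 5) = -(i+1)((i+1) - 1)((i+1)^3 - (i+1)^2 - 2(i+1) - 3),
which is the closed form with n = i+1.
Hence, by induction on n, the claim holds for every n ≥ 1.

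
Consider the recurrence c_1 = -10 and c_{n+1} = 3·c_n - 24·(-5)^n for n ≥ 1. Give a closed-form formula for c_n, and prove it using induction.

c_n = 3(-5)^n + 5·3^(n - 1)

Computing the first terms: c_1 = -10, c_2 = 90, c_3 = -330. This suggests c_n = 3(-5)^n + 5·3^(n - 1).
When n = 1: the formula gives -10 = -10 = c_1.
For the inductive step, assume it holds for an arbitrary p ≥ 1, so c_p = 3(-5)^p + 5·3^(p - 1).
Then c_{p+1} = 3·c_p - 24·(-5)^p = 3·(3(-5)^p + 5·3^(p - 1)) - 24·(-5)^p = 3(-5)^(p + 1) + 5·3^p = 3(-5)^(p+1) + 5·3^((p+1) - 1),
which is the claimed formula at n = p+1.
This completes the induction.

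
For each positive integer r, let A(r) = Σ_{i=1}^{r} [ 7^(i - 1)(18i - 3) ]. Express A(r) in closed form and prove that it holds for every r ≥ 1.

We claim A(r) = 7^r(3r - 1) + 1 for all r ≥ 1.
Base step (r = 1): A(1) = 15, and the closed form gives 15. They agree.
Suppose the result is true for r = i, so A(i) = 7^i(3i - 1) + 1.
Then A(i+1) = A(i) + (7^i(18i + 15)) = (7^i(3i - 1) + 1) + (7^i(18i + 15)).
Simplifying, A(i+1) = 21·7^i·i + 14·7^i + 1 = 7^(i+1)(3(i+1) - 1) + 1,
which is the closed form with r = i+1.
Hence, by induction on r, the claim holds for every r ≥ 1.

A(r) = 7^r(3r - 1) + 1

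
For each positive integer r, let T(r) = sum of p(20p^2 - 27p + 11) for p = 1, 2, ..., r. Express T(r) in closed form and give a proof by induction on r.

T(r) = r(r + 1)(5r^2 - 4r + 1)

We claim T(r) = r(r + 1)(5r^2 - 4r + 1) for all r ≥ 1.
For the base case r = 1: T(1) = 4, and the closed form gives 4. They agree.
Suppose the result is true for r = p, so T(p) = p(5p^3 + p^2 - 3p + 1).
Then T(p+1) = T(p) + (20p^3 + 33p^2 + 17p + 4) = (p(5p^3 + p^2 - 3p + 1)) + (20p^3 + 33p^2 + 17p + 4).
Simplifying, T(p+1) = (p + 1)(p + 2)(5p^2 + 6p + 2) = (p+1)((p+1) + 1)(5(p+1)^2 - 4(p+1) + 1),
which is the closed form with r = p+1.
Hence, by induction on r, the claim holds for every r ≥ 1.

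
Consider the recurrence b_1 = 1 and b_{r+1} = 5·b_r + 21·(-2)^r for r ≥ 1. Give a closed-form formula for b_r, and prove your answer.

b_r = -3(-2)^r - 5^r

Computing the first terms: b_1 = 1, b_2 = -37, b_3 = -101. This suggests b_r = -3(-2)^r - 5^r.
When r = 1: the formula gives 1 = 1 = b_1.
Inductive step: suppose the statement holds for some m ≥ 1, so b_m = -3(-2)^m - 5^m.
Then b_{m+1} = 5·b_m + 21·(-2)^m = 5·(-3(-2)^m - 5^m) + 21·(-2)^m = -3(-2)^(m + 1) - 5^(m + 1),
which is the claimed formula at r = m+1.
Hence, by induction on r, the claim holds for every r ≥ 1.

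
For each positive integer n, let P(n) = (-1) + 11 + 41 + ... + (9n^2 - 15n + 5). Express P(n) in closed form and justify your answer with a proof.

We claim P(n) = n(3n^2 - 3n - 1) for all n ≥ 1.
Base step (n = 1): P(1) = -1, and the closed form gives -1. They agree.
For the inductive step, assume it holds for an arbitrary i ≥ 1, so P(i) = i(3i^2 - 3i - 1).
Then P(i+1) = P(i) + (9i^2 + 3i - 1) = (i(3i^2 - 3i - 1)) + (9i^2 + 3i - 1).
Simplifying, P(i+1) = (i + 1)(3i^2 + 3i - 1) = (i+1)(3(i+1)^2 - 3(i+1) - 1),
which is the closed form with n = i+1.
By the principle of mathematical induction, the result holds for all n ≥ 1.

P(n) = n(3n^2 - 3n - 1)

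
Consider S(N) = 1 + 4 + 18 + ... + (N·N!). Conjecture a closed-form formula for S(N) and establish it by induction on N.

S(N) = (N + 1)! - 1

We claim S(N) = (N + 1)! - 1 for all N ≥ 1.
When N = 1: S(1) = 1, and the closed form gives 1. They agree.
Suppose the result is true for N = p, so S(p) = (p + 1)! - 1.
Then S(p+1) = S(p) + ((p + 1)(p + 1)!) = ((p + 1)! - 1) + ((p + 1)(p + 1)!).
Simplifying, S(p+1) = ((p+1) + 1)! - 1,
which is the closed form with N = p+1.
Hence, by induction on N, the claim holds for every N ≥ 1.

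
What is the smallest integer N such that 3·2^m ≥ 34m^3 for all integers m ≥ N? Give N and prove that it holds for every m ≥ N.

At m = 15: 98304 < 114750, so the inequality fails and N ≥ 16. We prove 3·2^m ≥ 34m^3 for all m ≥ 16.
For the base case m = 16: 3·2^m = 196608 and 34m^3 = 139264, so 196608 ≥ 139264.
Inductive step: suppose the statement holds for some p ≥ 16, so 3·2^p ≥ 34p^3.
Then 3·2^(p + 1) = 2·(3·2^p) ≥ 2·(34p^3).
Also, for p ≥ 16 we have 2·(34p^3) ≥ 34(p+1)^3, since 2 ≥ (1 + 1/p)^3 for all p ≥ 16.
Combining, 3·2^(p + 1) ≥ 34(p+1)^3.
Hence, by induction on m, the claim holds for every m ≥ 16.
Hence the smallest such N is 16.

N = 16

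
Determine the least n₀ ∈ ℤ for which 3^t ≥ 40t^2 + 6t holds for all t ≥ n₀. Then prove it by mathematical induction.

At t = 6: 729 < 1476, so the inequality fails and n₀ ≥ 7. We prove 3^t ≥ 40t^2 + 6t for all t ≥ 7.
Base step (t = 7): 3^t = 2187 and 40t^2 + 6t = 2002, so 2187 ≥ 2002.
For the inductive step, assume it holds for an arbitrary r ≥ 7, so 3^r ≥ 40r^2 + 6r.
Then 3^(r + 1) = 3·(3^r) ≥ 3·(40r^2 + 6r).
Also, for r ≥ 7 we have 3·(40r^2 + 6r) ≥ 40(r+1)^2 + 6(r+1), since 3·(40r^2 + 6r) − (40(r+1)^2 + 6(r+1)) = 80r^2 - 68r - 46, which is nonnegative for all r ≥ 7.
Combining, 3^(r + 1) ≥ 40(r+1)^2 + 6(r+1).
This completes the induction.
Hence the smallest such n₀ is 7.

n₀ = 7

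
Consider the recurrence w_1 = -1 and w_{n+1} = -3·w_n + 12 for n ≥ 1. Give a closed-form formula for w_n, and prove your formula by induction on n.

w_n = -4(-3)^(n - 1) + 3

Computing the first terms: w_1 = -1, w_2 = 15, w_3 = -33. This suggests w_n = -4(-3)^(n - 1) + 3.
Base case (n = 1): the formula gives -1 = -1 = w_1.
Suppose the result is true for n = m, so w_m = -4(-3)^(m - 1) + 3.
Then w_{m+1} = -3·w_m + 12 = -3·(-4(-3)^(m - 1) + 3) + 12 = -4(-3)^m + 3 = -4(-3)^((m+1) - 1) + 3,
which is the claimed formula at n = m+1.
By induction, the statement is established for all n ≥ 1.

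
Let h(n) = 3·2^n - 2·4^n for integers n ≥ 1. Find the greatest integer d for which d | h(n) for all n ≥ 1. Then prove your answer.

d = 2

Computing the first values: h(1) = -2 and h(2) = -20; gcd(-2, -20) = 2, so d ≤ 2.
We prove 2 | 3·2^n - 2·4^n for all n ≥ 1 by induction on n.
Base step (n = 1): h(1) = -2 = 2·(-1), so 2 | h(1).
Inductive step: assume the claim holds for n = i, i.e. 2 | h(i). Then
h(i+1) − 4·h(i) = (3·2^(i+1) - 2·4^(i+1)) − 4·(3·2^i - 2·4^i) = (3)·2^i·(2 − 4) = (-6)·2^i. Since 2 | h(i) by the inductive hypothesis, 2 | 4·h(i); and 2 | -6 since -6 = 2·-3. Therefore 2 | h(i+1).
Hence, by induction on n, the claim holds for every n ≥ 1.
Therefore the largest such d is 2.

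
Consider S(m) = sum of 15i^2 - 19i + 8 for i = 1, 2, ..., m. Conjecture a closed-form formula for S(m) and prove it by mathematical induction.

We claim S(m) = m(5m^2 - 2m + 1) for all m ≥ 1.
When m = 1: S(1) = 4, and the closed form gives 4. They agree.
For the inductive step, assume it holds for an arbitrary i ≥ 1, so S(i) = i(5i^2 - 2i + 1).
Then S(i+1) = S(i) + (15i^2 + 11i + 4) = (i(5i^2 - 2i + 1)) + (15i^2 + 11i + 4).
Simplifying, S(i+1) = (i + 1)(5i^2 + 8i + 4) = (i+1)(5(i+1)^2 - 2(i+1) + 1),
which is the closed form with m = i+1.
This completes the induction.

S(m) = m(5m^2 - 2m + 1)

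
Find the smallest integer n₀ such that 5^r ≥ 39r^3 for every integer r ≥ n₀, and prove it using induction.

n₀ = 6

At r = 5: 3125 < 4875, so the inequality fails and n₀ ≥ 6. We prove 5^r ≥ 39r^3 for all r ≥ 6.
Base case (r = 6): 5^r = 15625 and 39r^3 = 8424, so 15625 ≥ 8424.
Inductive step: assume the claim holds for r = j, so 5^j ≥ 39j^3.
Then 5^(j + 1) = 5·(5^j) ≥ 5·(39j^3).
Also, for j ≥ 6 we have 5·(39j^3) ≥ 39(j+1)^3, since 5 ≥ (1 + 1/j)^3 for all j ≥ 6.
Combining, 5^(j + 1) ≥ 39(j+1)^3.
Hence, by induction on r, the claim holds for every r ≥ 6.
Hence the smallest such n₀ is 6.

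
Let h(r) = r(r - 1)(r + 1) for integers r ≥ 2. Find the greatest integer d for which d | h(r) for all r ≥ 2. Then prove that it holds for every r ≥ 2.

Computing the first values: h(2) = 6 and h(3) = 24; gcd(6, 24) = 6, so d ≤ 6.
We prove 6 | r(r - 1)(r + 1) for all r ≥ 2 by induction on r.
When r = 2: h(2) = 6 = 6·(1), so 6 | h(2).
Inductive step: suppose the statement holds for some k ≥ 2, i.e. 6 | h(k). Then
h(k+1) − h(k) = k·(k+1)·(k+2) − (k-1)·k·(k+1) = k·(k+1)·[(k+2) − (k-1)] = 3·k·(k+1). The product of 2 consecutive integers is divisible by (2)! = 2, so h(k+1) − h(k) is divisible by 3·2 = 6. By the inductive hypothesis 6 | h(k), hence 6 | h(k+1).
This completes the induction.
Therefore the largest such d is 6.

d = 6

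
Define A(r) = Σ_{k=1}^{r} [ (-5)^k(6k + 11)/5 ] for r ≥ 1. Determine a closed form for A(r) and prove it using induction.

A(r) = (-5)^r(r + 2) - 2

We claim A(r) = (-5)^r(r + 2) - 2 for all r ≥ 1.
Base case (r = 1): A(1) = -17, and the closed form gives -17. They agree.
Suppose the result is true for r = k, so A(k) = (-5)^k(k + 2) - 2.
Then A(k+1) = A(k) + ((-5)^k(-6k - 17)) = ((-5)^k(k + 2) - 2) + ((-5)^k(-6k - 17)).
Simplifying, A(k+1) = -5(-5)^k·k - 15(-5)^k - 2 = (-5)^(k+1)((k+1) + 2) - 2,
which is the closed form with r = k+1.
By induction, the statement is established for all r ≥ 1.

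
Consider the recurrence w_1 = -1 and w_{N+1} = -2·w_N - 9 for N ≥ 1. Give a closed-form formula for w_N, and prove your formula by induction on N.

w_N = -(-2)^N - 3

Computing the first terms: w_1 = -1, w_2 = -7, w_3 = 5. This suggests w_N = -(-2)^N - 3.
For the base case N = 1: the formula gives -1 = -1 = w_1.
For the inductive step, assume it holds for an arbitrary m ≥ 1, so w_m = -(-2)^m - 3.
Then w_{m+1} = -2·w_m - 9 = -2·(-(-2)^m - 3) - 9 = -(-2)^(m + 1) - 3,
which is the claimed formula at N = m+1.
By the principle of mathematical induction, the result holds for all N ≥ 1.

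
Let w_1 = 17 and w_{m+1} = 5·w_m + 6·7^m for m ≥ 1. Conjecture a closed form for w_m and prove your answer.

Computing the first terms: w_1 = 17, w_2 = 127, w_3 = 929. This suggests w_m = -4·5^(m - 1) + 3·7^m.
Base step (m = 1): the formula gives 17 = 17 = w_1.
For the inductive step, assume it holds for an arbitrary k ≥ 1, so w_k = -4·5^(k - 1) + 3·7^k.
Then w_{k+1} = 5·w_k + 6·7^k = 5·(-4·5^(k - 1) + 3·7^k) + 6·7^k = -4·5^k + 3·7^(k + 1) = -4·5^((k+1) - 1) + 3·7^(k+1),
which is the claimed formula at m = k+1.
This completes the induction.

w_m = -4·5^(m - 1) + 3·7^m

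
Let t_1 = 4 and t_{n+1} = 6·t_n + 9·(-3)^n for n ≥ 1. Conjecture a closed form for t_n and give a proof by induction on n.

Computing the first terms: t_1 = 4, t_2 = -3, t_3 = 63. This suggests t_n = -(-3)^n + 6^(n - 1).
When n = 1: the formula gives 4 = 4 = t_1.
For the inductive step, assume it holds for an arbitrary m ≥ 1, so t_m = -(-3)^m + 6^(m - 1).
Then t_{m+1} = 6·t_m + 9·(-3)^m = 6·(-(-3)^m + 6^(m - 1)) + 9·(-3)^m = -(-3)^(m + 1) + 6^m = -(-3)^(m+1) + 6^((m+1) - 1),
which is the claimed formula at n = m+1.
By the principle of mathematical induction, the result holds for all n ≥ 1.

t_n = -(-3)^n + 6^(n - 1)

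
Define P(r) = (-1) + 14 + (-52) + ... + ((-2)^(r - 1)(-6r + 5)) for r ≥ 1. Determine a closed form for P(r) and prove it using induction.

P(r) = (-2)^r(2r - 1) + 1

We claim P(r) = (-2)^r(2r - 1) + 1 for all r ≥ 1.
When r = 1: P(1) = -1, and the closed form gives -1. They agree.
Inductive step: assume the claim holds for r = m, so P(m) = (-2)^m(2m - 1) + 1.
Then P(m+1) = P(m) + ((-2)^m(-6m - 1)) = ((-2)^m(2m - 1) + 1) + ((-2)^m(-6m - 1)).
Simplifying, P(m+1) = (-2)^(m + 1) - (-2)^(m + 2)m + 1 = (-2)^(m+1)(2(m+1) - 1) + 1,
which is the closed form with r = m+1.
Hence, by induction on r, the claim holds for every r ≥ 1.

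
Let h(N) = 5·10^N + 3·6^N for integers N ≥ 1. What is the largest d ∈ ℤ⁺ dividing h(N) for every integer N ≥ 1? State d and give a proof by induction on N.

Computing the first values: h(1) = 68 and h(2) = 608; gcd(68, 608) = 4, so d ≤ 4.
We prove 4 | 5·10^N + 3·6^N for all N ≥ 1 by induction on N.
When N = 1: h(1) = 68 = 4·(17), so 4 | h(1).
Suppose the result is true for N = i, i.e. 4 | h(i). Then
h(i+1) − 10·h(i) = (5·10^(i+1) + 3·6^(i+1)) − 10·(5·10^i + 3·6^i) = (3)·6^i·(6 − 10) = (-12)·6^i. Since 4 | h(i) by the inductive hypothesis, 4 | 10·h(i); and 4 | -12 since -12 = 4·-3. Therefore 4 | h(i+1).
Hence, by induction on N, the claim holds for every N ≥ 1.
Therefore the largest such d is 4.

d = 4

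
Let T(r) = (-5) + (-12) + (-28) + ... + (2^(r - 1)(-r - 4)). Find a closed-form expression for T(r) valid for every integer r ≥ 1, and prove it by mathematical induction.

T(r) = -2^r(r + 3) + 3

We claim T(r) = -2^r(r + 3) + 3 for all r ≥ 1.
Base case (r = 1): T(1) = -5, and the closed form gives -5. They agree.
For the inductive step, assume it holds for an arbitrary m ≥ 1, so T(m) = -2^m(m + 3) + 3.
Then T(m+1) = T(m) + (2^m(-m - 5)) = (-2^m(m + 3) + 3) + (2^m(-m - 5)).
Simplifying, T(m+1) = -2^(m + 1)m - 2^(m + 3) + 3 = -2^(m+1)((m+1) + 3) + 3,
which is the closed form with r = m+1.
By induction, the statement is established for all r ≥ 1.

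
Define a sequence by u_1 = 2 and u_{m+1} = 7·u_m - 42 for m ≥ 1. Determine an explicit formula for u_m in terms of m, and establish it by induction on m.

u_m = -5·7^(m - 1) + 7

Computing the first terms: u_1 = 2, u_2 = -28, u_3 = -238. This suggests u_m = -5·7^(m - 1) + 7.
Base step (m = 1): the formula gives 2 = 2 = u_1.
Inductive step: suppose the statement holds for some k ≥ 1, so u_k = -5·7^(k - 1) + 7.
Then u_{k+1} = 7·u_k - 42 = 7·(-5·7^(k - 1) + 7) - 42 = -5·7^k + 7 = -5·7^((k+1) - 1) + 7,
which is the claimed formula at m = k+1.
Hence, by induction on m, the claim holds for every m ≥ 1.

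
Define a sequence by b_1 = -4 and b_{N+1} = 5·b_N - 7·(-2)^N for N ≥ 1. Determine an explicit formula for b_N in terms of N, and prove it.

b_N = (-2)^N - 2·5^(N - 1)

Computing the first terms: b_1 = -4, b_2 = -6, b_3 = -58. This suggests b_N = (-2)^N - 2·5^(N - 1).
When N = 1: the formula gives -4 = -4 = b_1.
For the inductive step, assume it holds for an arbitrary k ≥ 1, so b_k = (-2)^k - 2·5^(k - 1).
Then b_{k+1} = 5·b_k - 7·(-2)^k = 5·((-2)^k - 2·5^(k - 1)) - 7·(-2)^k = (-2)^(k + 1) - 2·5^k = (-2)^(k+1) - 2·5^((k+1) - 1),
which is the claimed formula at N = k+1.
This completes the induction.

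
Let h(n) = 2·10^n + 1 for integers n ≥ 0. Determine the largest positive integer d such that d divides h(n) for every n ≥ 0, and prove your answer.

Computing the first values: h(0) = 3 and h(1) = 21; gcd(3, 21) = 3, so d ≤ 3.
We prove 3 | 2·10^n + 1 for all n ≥ 0 by induction on n.
Base step (n = 0): h(0) = 3 = 3·(1), so 3 | h(0).
Inductive step: assume the claim holds for n = m, i.e. 3 | h(m). Then
h(m+1) = 2·10^(m+1) + 1 = 10·(2·10^m + 1) - 9 = 10·h(m) - 9. The first term is divisible by 3 by the inductive hypothesis, and -9 is divisible by 3. Hence 3 | h(m+1).
This completes the induction.
Therefore the largest such d is 3.

d = 3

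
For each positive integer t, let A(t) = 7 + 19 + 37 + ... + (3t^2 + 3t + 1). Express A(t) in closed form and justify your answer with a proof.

We claim A(t) = t(t^2 + 3t + 3) for all t ≥ 1.
Base step (t = 1): A(1) = 7, and the closed form gives 7. They agree.
Inductive step: suppose the statement holds for some i ≥ 1, so A(i) = i(i^2 + 3i + 3).
Then A(i+1) = A(i) + (3i^2 + 9i + 7) = (i(i^2 + 3i + 3)) + (3i^2 + 9i + 7).
Simplifying, A(i+1) = (i + 1)(i^2 + 5i + 7) = (i+1)((i+1)^2 + 3(i+1) + 3),
which is the closed form with t = i+1.
Hence, by induction on t, the claim holds for every t ≥ 1.

A(t) = t(t^2 + 3t + 3)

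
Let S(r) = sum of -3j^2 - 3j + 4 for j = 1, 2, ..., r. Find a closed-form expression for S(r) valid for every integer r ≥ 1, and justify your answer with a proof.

S(r) = -r(r^2 + 3r - 2)

We claim S(r) = -r(r^2 + 3r - 2) for all r ≥ 1.
When r = 1: S(1) = -2, and the closed form gives -2. They agree.
Inductive step: suppose the statement holds for some j ≥ 1, so S(j) = j(-j^2 - 3j + 2).
Then S(j+1) = S(j) + (-3j - 3(j + 1)^2 + 1) = (j(-j^2 - 3j + 2)) + (-3j - 3(j + 1)^2 + 1).
Simplifying, S(j+1) = -(j + 1)(j^2 + 5j + 2) = -(j+1)((j+1)^2 + 3(j+1) - 2),
which is the closed form with r = j+1.
By the principle of mathematical induction, the result holds for all r ≥ 1.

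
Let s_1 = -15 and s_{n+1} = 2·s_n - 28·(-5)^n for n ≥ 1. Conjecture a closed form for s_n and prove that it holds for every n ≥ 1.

Computing the first terms: s_1 = -15, s_2 = 110, s_3 = -480. This suggests s_n = 4(-5)^n + 5·2^(n - 1).
Base case (n = 1): the formula gives -15 = -15 = s_1.
For the inductive step, assume it holds for an arbitrary k ≥ 1, so s_k = 4(-5)^k + 5·2^(k - 1).
Then s_{k+1} = 2·s_k - 28·(-5)^k = 2·(4(-5)^k + 5·2^(k - 1)) - 28·(-5)^k = 4(-5)^(k + 1) + 5·2^k = 4(-5)^(k+1) + 5·2^((k+1) - 1),
which is the claimed formula at n = k+1.
Hence, by induction on n, the claim holds for every n ≥ 1.

s_n = 4(-5)^n + 5·2^(n - 1)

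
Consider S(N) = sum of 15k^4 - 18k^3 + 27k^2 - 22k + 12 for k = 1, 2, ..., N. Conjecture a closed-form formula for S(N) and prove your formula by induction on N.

S(N) = N(3N^4 + 3N^3 + 5N^2 - 2N + 5)

We claim S(N) = N(3N^4 + 3N^3 + 5N^2 - 2N + 5) for all N ≥ 1.
For the base case N = 1: S(1) = 14, and the closed form gives 14. They agree.
For the inductive step, assume it holds for an arbitrary k ≥ 1, so S(k) = k(3k^4 + 3k^3 + 5k^2 - 2k + 5).
Then S(k+1) = S(k) + (15k^4 + 42k^3 + 63k^2 + 38k + 14) = (k(3k^4 + 3k^3 + 5k^2 - 2k + 5)) + (15k^4 + 42k^3 + 63k^2 + 38k + 14).
Simplifying, S(k+1) = (k + 1)(3k^4 + 15k^3 + 32k^2 + 29k + 14) = (k+1)(3(k+1)^4 + 3(k+1)^3 + 5(k+1)^2 - 2(k+1) + 5),
which is the closed form with N = k+1.
This completes the induction.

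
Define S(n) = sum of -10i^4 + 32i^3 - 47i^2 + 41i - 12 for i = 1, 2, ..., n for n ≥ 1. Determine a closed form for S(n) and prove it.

We claim S(n) = -n(2n^4 - 3n^3 + 3n^2 - 5n - 1) for all n ≥ 1.
For the base case n = 1: S(1) = 4, and the closed form gives 4. They agree.
For the inductive step, assume it holds for an arbitrary i ≥ 1, so S(i) = i(-2i^4 + 3i^3 - 3i^2 + 5i + 1).
Then S(i+1) = S(i) + (-10i^4 - 8i^3 - 11i^2 + 3i + 4) = (i(-2i^4 + 3i^3 - 3i^2 + 5i + 1)) + (-10i^4 - 8i^3 - 11i^2 + 3i + 4).
Simplifying, S(i+1) = -(i + 1)(2i^4 + 5i^3 + 6i^2 - 4) = -(i+1)(2(i+1)^4 - 3(i+1)^3 + 3(i+1)^2 - 5(i+1) - 1),
which is the closed form with n = i+1.
Hence, by induction on n, the claim holds for every n ≥ 1.

S(n) = -n(2n^4 - 3n^3 + 3n^2 - 5n - 1)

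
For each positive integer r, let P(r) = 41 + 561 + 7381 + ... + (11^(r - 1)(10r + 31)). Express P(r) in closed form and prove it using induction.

We claim P(r) = 11^r(r + 3) - 3 for all r ≥ 1.
Base case (r = 1): P(1) = 41, and the closed form gives 41. They agree.
Inductive step: assume the claim holds for r = m, so P(m) = 11^m(m + 3) - 3.
Then P(m+1) = P(m) + (11^m(10m + 41)) = (11^m(m + 3) - 3) + (11^m(10m + 41)).
Simplifying, P(m+1) = 11·11^m·m + 44·11^m - 3 = 11^(m+1)((m+1) + 3) - 3,
which is the closed form with r = m+1.
By the principle of mathematical induction, the result holds for all r ≥ 1.

P(r) = 11^r(r + 3) - 3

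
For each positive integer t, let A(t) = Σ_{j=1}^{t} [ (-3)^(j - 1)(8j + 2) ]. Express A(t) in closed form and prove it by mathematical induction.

A(t) = -(-3)^t(2t + 1) + 1

We claim A(t) = -(-3)^t(2t + 1) + 1 for all t ≥ 1.
Base case (t = 1): A(1) = 10, and the closed form gives 10. They agree.
Inductive step: suppose the statement holds for some j ≥ 1, so A(j) = -(-3)^j(2j + 1) + 1.
Then A(j+1) = A(j) + ((-3)^j(8j + 10)) = (-(-3)^j(2j + 1) + 1) + ((-3)^j(8j + 10)).
Simplifying, A(j+1) = 6(-3)^j·j + 9(-3)^j + 1 = -(-3)^(j+1)(2(j+1) + 1) + 1,
which is the closed form with t = j+1.
By induction, the statement is established for all t ≥ 1.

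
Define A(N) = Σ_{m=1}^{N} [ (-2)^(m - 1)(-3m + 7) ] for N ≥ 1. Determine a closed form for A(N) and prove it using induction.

We claim A(N) = (-2)^N(N - 2) + 2 for all N ≥ 1.
Base step (N = 1): A(1) = 4, and the closed form gives 4. They agree.
Suppose the result is true for N = m, so A(m) = (-2)^m(m - 2) + 2.
Then A(m+1) = A(m) + ((-2)^m(-3m + 4)) = ((-2)^m(m - 2) + 2) + ((-2)^m(-3m + 4)).
Simplifying, A(m+1) = -2(-2)^m·m + 2(-2)^m + 2 = (-2)^(m+1)((m+1) - 2) + 2,
which is the closed form with N = m+1.
Hence, by induction on N, the claim holds for every N ≥ 1.

A(N) = (-2)^N(N - 2) + 2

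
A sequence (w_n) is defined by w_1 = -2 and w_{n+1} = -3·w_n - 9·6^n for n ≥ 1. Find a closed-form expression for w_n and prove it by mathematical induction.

w_n = 4(-3)^(n - 1) - 6^n

Computing the first terms: w_1 = -2, w_2 = -48, w_3 = -180. This suggests w_n = 4(-3)^(n - 1) - 6^n.
For the base case n = 1: the formula gives -2 = -2 = w_1.
Inductive step: suppose the statement holds for some i ≥ 1, so w_i = 4(-3)^(i - 1) - 6^i.
Then w_{i+1} = -3·w_i - 9·6^i = -3·(4(-3)^(i - 1) - 6^i) - 9·6^i = 4(-3)^i - 6^(i + 1) = 4(-3)^((i+1) - 1) - 6^(i+1),
which is the claimed formula at n = i+1.
By induction, the statement is established for all n ≥ 1.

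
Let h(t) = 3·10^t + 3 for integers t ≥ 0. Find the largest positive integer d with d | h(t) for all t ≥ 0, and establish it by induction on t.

Computing the first values: h(0) = 6 and h(1) = 33; gcd(6, 33) = 3, so d ≤ 3.
We prove 3 | 3·10^t + 3 for all t ≥ 0 by induction on t.
Base step (t = 0): h(0) = 6 = 3·(2), so 3 | h(0).
Suppose the result is true for t = j, i.e. 3 | h(j). Then
h(j+1) = 3·10^(j+1) + 3 = 10·(3·10^j + 3) - 27 = 10·h(j) - 27. The first term is divisible by 3 by the inductive hypothesis, and -27 is divisible by 3. Hence 3 | h(j+1).
By induction, the statement is established for all t ≥ 0.
Therefore the largest such d is 3.

d = 3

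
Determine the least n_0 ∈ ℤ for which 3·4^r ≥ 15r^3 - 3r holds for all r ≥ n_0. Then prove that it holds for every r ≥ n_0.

n_0 = 5

At r = 4: 768 < 948, so the inequality fails and n_0 ≥ 5. We prove 3·4^r ≥ 15r^3 - 3r for all r ≥ 5.
Base case (r = 5): 3·4^r = 3072 and 15r^3 - 3r = 1860, so 3072 ≥ 1860.
Inductive step: assume the claim holds for r = p, so 3·4^p ≥ 15p^3 - 3p.
Then 3·4^(p + 1) = 4·(3·4^p) ≥ 4·(15p^3 - 3p).
Also, for p ≥ 5 we have 4·(15p^3 - 3p) ≥ 15(p+1)^3 - 3(p+1), since 4·(15p^3 - 3p) − (15(p+1)^3 - 3(p+1)) = 45p^3 - 45p^2 - 54p - 12, which is nonnegative for all p ≥ 5.
Combining, 3·4^(p + 1) ≥ 15(p+1)^3 - 3(p+1).
By the principle of mathematical induction, the result holds for all r ≥ 5.
Hence the smallest such n_0 is 5.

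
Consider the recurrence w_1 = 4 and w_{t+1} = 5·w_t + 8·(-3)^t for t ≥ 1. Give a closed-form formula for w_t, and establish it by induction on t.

Computing the first terms: w_1 = 4, w_2 = -4, w_3 = 52. This suggests w_t = -(-3)^t + 5^(t - 1).
Base step (t = 1): the formula gives 4 = 4 = w_1.
Suppose the result is true for t = p, so w_p = -(-3)^p + 5^(p - 1).
Then w_{p+1} = 5·w_p + 8·(-3)^p = 5·(-(-3)^p + 5^(p - 1)) + 8·(-3)^p = -(-3)^(p + 1) + 5^p = -(-3)^(p+1) + 5^((p+1) - 1),
which is the claimed formula at t = p+1.
This completes the induction.

w_t = -(-3)^t + 5^(t - 1)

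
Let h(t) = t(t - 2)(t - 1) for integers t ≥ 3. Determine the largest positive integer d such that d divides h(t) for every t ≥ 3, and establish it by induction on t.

d = 6

Computing the first values: h(3) = 6 and h(4) = 24; gcd(6, 24) = 6, so d ≤ 6.
We prove 6 | t(t - 2)(t - 1) for all t ≥ 3 by induction on t.
Base case (t = 3): h(3) = 6 = 6·(1), so 6 | h(3).
Suppose the result is true for t = k, i.e. 6 | h(k). Then
h(k+1) − h(k) = (k-1)·k·(k+1) − (k-2)·(k-1)·k = (k-1)·k·[(k+1) − (k-2)] = 3·(k-1)·k. The product of 2 consecutive integers is divisible by (2)! = 2, so h(k+1) − h(k) is divisible by 3·2 = 6. By the inductive hypothesis 6 | h(k), hence 6 | h(k+1).
By induction, the statement is established for all t ≥ 3.
Therefore the largest such d is 6.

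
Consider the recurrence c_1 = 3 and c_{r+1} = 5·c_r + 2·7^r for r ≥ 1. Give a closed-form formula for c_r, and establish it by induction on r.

c_r = -4·5^(r - 1) + 7^r

Computing the first terms: c_1 = 3, c_2 = 29, c_3 = 243. This suggests c_r = -4·5^(r - 1) + 7^r.
Base case (r = 1): the formula gives 3 = 3 = c_1.
Suppose the result is true for r = i, so c_i = -4·5^(i - 1) + 7^i.
Then c_{i+1} = 5·c_i + 2·7^i = 5·(-4·5^(i - 1) + 7^i) + 2·7^i = -4·5^i + 7^(i + 1) = -4·5^((i+1) - 1) + 7^(i+1),
which is the claimed formula at r = i+1.
This completes the induction.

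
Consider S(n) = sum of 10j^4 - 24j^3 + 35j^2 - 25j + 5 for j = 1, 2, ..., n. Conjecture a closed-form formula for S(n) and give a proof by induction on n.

S(n) = n(2n^4 - n^3 + 3n^2 - n - 2)

We claim S(n) = n(2n^4 - n^3 + 3n^2 - n - 2) for all n ≥ 1.
For the base case n = 1: S(1) = 1, and the closed form gives 1. They agree.
Suppose the result is true for n = j, so S(j) = j(2j^4 - j^3 + 3j^2 - j - 2).
Then S(j+1) = S(j) + (10j^4 + 16j^3 + 23j^2 + 13j + 1) = (j(2j^4 - j^3 + 3j^2 - j - 2)) + (10j^4 + 16j^3 + 23j^2 + 13j + 1).
Simplifying, S(j+1) = (j + 1)(2j^4 + 7j^3 + 12j^2 + 10j + 1) = (j+1)(2(j+1)^4 - (j+1)^3 + 3(j+1)^2 - (j+1) - 2),
which is the closed form with n = j+1.
By induction, the statement is established for all n ≥ 1.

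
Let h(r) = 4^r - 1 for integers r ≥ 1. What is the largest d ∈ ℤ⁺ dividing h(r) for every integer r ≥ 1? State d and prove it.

Computing the first values: h(1) = 3 and h(2) = 15; gcd(3, 15) = 3, so d ≤ 3.
We prove 3 | 4^r - 1 for all r ≥ 1 by induction on r.
Base step (r = 1): h(1) = 3 = 3·(1), so 3 | h(1).
Inductive step: suppose the statement holds for some i ≥ 1, i.e. 3 | h(i). Then
4^{i+1} − 1^{i+1} = 4·4^i − 1·1^i = 4·(4^i − 1^i) + (3)·1^i. The first term is divisible by 3 by the inductive hypothesis, and the second term (3)·1^i is divisible by 3 since 3 | 3. Hence 3 | h(i+1).
By the principle of mathematical induction, the result holds for all r ≥ 1.
Therefore the largest such d is 3.

d = 3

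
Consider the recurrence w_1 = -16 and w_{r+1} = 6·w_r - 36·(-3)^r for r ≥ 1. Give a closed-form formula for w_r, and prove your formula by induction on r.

w_r = 4(-3)^r - 4·6^(r - 1)

Computing the first terms: w_1 = -16, w_2 = 12, w_3 = -252. This suggests w_r = 4(-3)^r - 4·6^(r - 1).
For the base case r = 1: the formula gives -16 = -16 = w_1.
For the inductive step, assume it holds for an arbitrary i ≥ 1, so w_i = 4(-3)^i - 4·6^(i - 1).
Then w_{i+1} = 6·w_i - 36·(-3)^i = 6·(4(-3)^i - 4·6^(i - 1)) - 36·(-3)^i = 4(-3)^(i + 1) - 4·6^i = 4(-3)^(i+1) - 4·6^((i+1) - 1),
which is the claimed formula at r = i+1.
By induction, the statement is established for all r ≥ 1.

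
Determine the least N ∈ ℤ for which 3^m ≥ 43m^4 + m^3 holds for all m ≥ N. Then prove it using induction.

N = 13

At m = 12: 531441 < 893376, so the inequality fails and N ≥ 13. We prove 3^m ≥ 43m^4 + m^3 for all m ≥ 13.
Base step (m = 13): 3^m = 1594323 and 43m^4 + m^3 = 1230320, so 1594323 ≥ 1230320.
Inductive step: assume the claim holds for m = j, so 3^j ≥ 43j^4 + j^3.
Then 3^(j + 1) = 3·(3^j) ≥ 3·(43j^4 + j^3).
Also, for j ≥ 13 we have 3·(43j^4 + j^3) ≥ 43(j+1)^4 + (j+1)^3, since 3·(43j^4 + j^3) − (43(j+1)^4 + (j+1)^3) = 86j^4 - 170j^3 - 261j^2 - 175j - 44, which is nonnegative for all j ≥ 13.
Combining, 3^(j + 1) ≥ 43(j+1)^4 + (j+1)^3.
Hence, by induction on m, the claim holds for every m ≥ 13.
Hence the smallest such N is 13.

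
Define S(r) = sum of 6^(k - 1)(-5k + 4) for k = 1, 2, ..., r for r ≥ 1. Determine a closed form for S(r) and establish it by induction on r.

S(r) = 6^r(-r + 1) - 1

We claim S(r) = 6^r(-r + 1) - 1 for all r ≥ 1.
When r = 1: S(1) = -1, and the closed form gives -1. They agree.
Inductive step: assume the claim holds for r = k, so S(k) = 6^k(-k + 1) - 1.
Then S(k+1) = S(k) + (6^k(-5k - 1)) = (6^k(-k + 1) - 1) + (6^k(-5k - 1)).
Simplifying, S(k+1) = -6·6^k·k - 1 = 6^(k+1)(-(k+1) + 1) - 1,
which is the closed form with r = k+1.
By the principle of mathematical induction, the result holds for all r ≥ 1.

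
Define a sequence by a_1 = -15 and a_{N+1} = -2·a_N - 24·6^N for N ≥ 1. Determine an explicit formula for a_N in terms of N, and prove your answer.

Computing the first terms: a_1 = -15, a_2 = -114, a_3 = -636. This suggests a_N = 3(-2)^(N - 1) - 3·6^N.
Base step (N = 1): the formula gives -15 = -15 = a_1.
Inductive step: assume the claim holds for N = k, so a_k = 3(-2)^(k - 1) - 3·6^k.
Then a_{k+1} = -2·a_k - 24·6^k = -2·(3(-2)^(k - 1) - 3·6^k) - 24·6^k = 3(-2)^k - 3·6^(k + 1) = 3(-2)^((k+1) - 1) - 3·6^(k+1),
which is the claimed formula at N = k+1.
By induction, the statement is established for all N ≥ 1.

a_N = 3(-2)^(N - 1) - 3·6^N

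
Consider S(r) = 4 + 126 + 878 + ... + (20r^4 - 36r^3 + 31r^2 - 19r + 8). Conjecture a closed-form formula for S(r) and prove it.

We claim S(r) = r(4r^4 + r^3 - r^2 - 3r + 3) for all r ≥ 1.
Base step (r = 1): S(1) = 4, and the closed form gives 4. They agree.
Inductive step: assume the claim holds for r = i, so S(i) = i(4i^4 + i^3 - i^2 - 3i + 3).
Then S(i+1) = S(i) + (20i^4 + 44i^3 + 43i^2 + 15i + 4) = (i(4i^4 + i^3 - i^2 - 3i + 3)) + (20i^4 + 44i^3 + 43i^2 + 15i + 4).
Simplifying, S(i+1) = (i + 1)(4i^4 + 17i^3 + 26i^2 + 14i + 4) = (i+1)(4(i+1)^4 + (i+1)^3 - (i+1)^2 - 3(i+1) + 3),
which is the closed form with r = i+1.
Hence, by induction on r, the claim holds for every r ≥ 1.

S(r) = r(4r^4 + r^3 - r^2 - 3r + 3)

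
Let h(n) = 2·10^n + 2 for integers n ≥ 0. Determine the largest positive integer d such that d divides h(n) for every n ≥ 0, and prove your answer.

d = 2

Computing the first values: h(0) = 4 and h(1) = 22; gcd(4, 22) = 2, so d ≤ 2.
We prove 2 | 2·10^n + 2 for all n ≥ 0 by induction on n.
When n = 0: h(0) = 4 = 2·(2), so 2 | h(0).
Inductive step: suppose the statement holds for some p ≥ 0, i.e. 2 | h(p). Then
h(p+1) = 2·10^(p+1) + 2 = 10·(2·10^p + 2) - 18 = 10·h(p) - 18. The first term is divisible by 2 by the inductive hypothesis, and -18 is divisible by 2. Hence 2 | h(p+1).
This completes the induction.
Therefore the largest such d is 2.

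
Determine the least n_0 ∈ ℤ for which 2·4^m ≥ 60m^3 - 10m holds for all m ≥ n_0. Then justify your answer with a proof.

At m = 6: 8192 < 12900, so the inequality fails and n_0 ≥ 7. We prove 2·4^m ≥ 60m^3 - 10m for all m ≥ 7.
Base step (m = 7): 2·4^m = 32768 and 60m^3 - 10m = 20510, so 32768 ≥ 20510.
Inductive step: assume the claim holds for m = p, so 2·4^p ≥ 60p^3 - 10p.
Then 2·4^(p + 1) = 4·(2·4^p) ≥ 4·(60p^3 - 10p).
Also, for p ≥ 7 we have 4·(60p^3 - 10p) ≥ 60(p+1)^3 - 10(p+1), since 4·(60p^3 - 10p) − (60(p+1)^3 - 10(p+1)) = 180p^3 - 180p^2 - 210p - 50, which is nonnegative for all p ≥ 7.
Combining, 2·4^(p + 1) ≥ 60(p+1)^3 - 10(p+1).
By induction, the statement is established for all m ≥ 7.
Hence the smallest such n_0 is 7.

n_0 = 7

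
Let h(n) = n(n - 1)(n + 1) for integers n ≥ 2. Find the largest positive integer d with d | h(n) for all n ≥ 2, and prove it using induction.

Computing the first values: h(2) = 6 and h(3) = 24; gcd(6, 24) = 6, so d ≤ 6.
We prove 6 | n(n - 1)(n + 1) for all n ≥ 2 by induction on n.
When n = 2: h(2) = 6 = 6·(1), so 6 | h(2).
Inductive step: suppose the statement holds for some k ≥ 2, i.e. 6 | h(k). Then
h(k+1) − h(k) = k·(k+1)·(k+2) − (k-1)·k·(k+1) = k·(k+1)·[(k+2) − (k-1)] = 3·k·(k+1). The product of 2 consecutive integers is divisible by (2)! = 2, so h(k+1) − h(k) is divisible by 3·2 = 6. By the inductive hypothesis 6 | h(k), hence 6 | h(k+1).
By the principle of mathematical induction, the result holds for all n ≥ 2.
Therefore the largest such d is 6.

d = 6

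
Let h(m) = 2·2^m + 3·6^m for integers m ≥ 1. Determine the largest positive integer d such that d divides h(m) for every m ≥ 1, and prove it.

Computing the first values: h(1) = 22 and h(2) = 116; gcd(22, 116) = 2, so d ≤ 2.
We prove 2 | 2·2^m + 3·6^m for all m ≥ 1 by induction on m.
For the base case m = 1: h(1) = 22 = 2·(11), so 2 | h(1).
Inductive step: assume the claim holds for m = k, i.e. 2 | h(k). Then
h(k+1) − 6·h(k) = (2·2^(k+1) + 3·6^(k+1)) − 6·(2·2^k + 3·6^k) = (2)·2^k·(2 − 6) = (-8)·2^k. Since 2 | h(k) by the inductive hypothesis, 2 | 6·h(k); and 2 | -8 since -8 = 2·-4. Therefore 2 | h(k+1).
By induction, the statement is established for all m ≥ 1.
Therefore the largest such d is 2.

d = 2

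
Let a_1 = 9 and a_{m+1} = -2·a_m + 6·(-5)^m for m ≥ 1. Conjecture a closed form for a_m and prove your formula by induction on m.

Computing the first terms: a_1 = 9, a_2 = -48, a_3 = 246. This suggests a_m = -(-2)^(m - 1) - 2(-5)^m.
When m = 1: the formula gives 9 = 9 = a_1.
Inductive step: suppose the statement holds for some r ≥ 1, so a_r = -(-2)^(r - 1) - 2(-5)^r.
Then a_{r+1} = -2·a_r + 6·(-5)^r = -2·(-(-2)^(r - 1) - 2(-5)^r) + 6·(-5)^r = -(-2)^r - 2(-5)^(r + 1) = -(-2)^((r+1) - 1) - 2(-5)^(r+1),
which is the claimed formula at m = r+1.
Hence, by induction on m, the claim holds for every m ≥ 1.

a_m = -(-2)^(m - 1) - 2(-5)^m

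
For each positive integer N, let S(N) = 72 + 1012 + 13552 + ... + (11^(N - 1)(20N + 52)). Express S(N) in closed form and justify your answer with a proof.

S(N) = 11^N(2N + 5) - 5

We claim S(N) = 11^N(2N + 5) - 5 for all N ≥ 1.
For the base case N = 1: S(1) = 72, and the closed form gives 72. They agree.
For the inductive step, assume it holds for an arbitrary k ≥ 1, so S(k) = 11^k(2k + 5) - 5.
Then S(k+1) = S(k) + (11^k(20k + 72)) = (11^k(2k + 5) - 5) + (11^k(20k + 72)).
Simplifying, S(k+1) = 22·11^k·k + 77·11^k - 5 = 11^(k+1)(2(k+1) + 5) - 5,
which is the closed form with N = k+1.
Hence, by induction on N, the claim holds for every N ≥ 1.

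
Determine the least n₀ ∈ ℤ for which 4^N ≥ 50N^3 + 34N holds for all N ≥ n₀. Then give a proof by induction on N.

At N = 7: 16384 < 17388, so the inequality fails and n₀ ≥ 8. We prove 4^N ≥ 50N^3 + 34N for all N ≥ 8.
Base step (N = 8): 4^N = 65536 and 50N^3 + 34N = 25872, so 65536 ≥ 25872.
For the inductive step, assume it holds for an arbitrary m ≥ 8, so 4^m ≥ 50m^3 + 34m.
Then 4^(m + 1) = 4·(4^m) ≥ 4·(50m^3 + 34m).
Also, for m ≥ 8 we have 4·(50m^3 + 34m) ≥ 50(m+1)^3 + 34(m+1), since 4·(50m^3 + 34m) − (50(m+1)^3 + 34(m+1)) = 150m^3 - 150m^2 - 48m - 84, which is nonnegative for all m ≥ 8.
Combining, 4^(m + 1) ≥ 50(m+1)^3 + 34(m+1).
This completes the induction.
Hence the smallest such n₀ is 8.

n₀ = 8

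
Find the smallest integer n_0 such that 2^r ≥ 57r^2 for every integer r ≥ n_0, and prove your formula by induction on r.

n_0 = 14

At r = 13: 8192 < 9633, so the inequality fails and n_0 ≥ 14. We prove 2^r ≥ 57r^2 for all r ≥ 14.
For the base case r = 14: 2^r = 16384 and 57r^2 = 11172, so 16384 ≥ 11172.
Suppose the result is true for r = j, so 2^j ≥ 57j^2.
Then 2^(j + 1) = 2·(2^j) ≥ 2·(57j^2).
Also, for j ≥ 14 we have 2·(57j^2) ≥ 57(j+1)^2, since 2 ≥ (1 + 1/j)^2 for all j ≥ 14.
Combining, 2^(j + 1) ≥ 57(j+1)^2.
By induction, the statement is established for all r ≥ 14.
Hence the smallest such n_0 is 14.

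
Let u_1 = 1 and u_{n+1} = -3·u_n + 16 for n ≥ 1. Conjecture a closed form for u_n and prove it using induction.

Computing the first terms: u_1 = 1, u_2 = 13, u_3 = -23. This suggests u_n = (-3)^n + 4.
For the base case n = 1: the formula gives 1 = 1 = u_1.
Inductive step: suppose the statement holds for some r ≥ 1, so u_r = (-3)^r + 4.
Then u_{r+1} = -3·u_r + 16 = -3·((-3)^r + 4) + 16 = (-3)^(r + 1) + 4,
which is the claimed formula at n = r+1.
By induction, the statement is established for all n ≥ 1.

u_n = (-3)^n + 4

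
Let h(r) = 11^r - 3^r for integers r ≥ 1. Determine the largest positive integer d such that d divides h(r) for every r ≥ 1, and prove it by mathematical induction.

Computing the first values: h(1) = 8 and h(2) = 112; gcd(8, 112) = 8, so d ≤ 8.
We prove 8 | 11^r - 3^r for all r ≥ 1 by induction on r.
When r = 1: h(1) = 8 = 8·(1), so 8 | h(1).
Inductive step: assume the claim holds for r = m, i.e. 8 | h(m). Then
11^{m+1} − 3^{m+1} = 11·11^m − 3·3^m = 11·(11^m − 3^m) + (8)·3^m. The first term is divisible by 8 by the inductive hypothesis, and the second term (8)·3^m is divisible by 8 since 8 | 8. Hence 8 | h(m+1).
By induction, the statement is established for all r ≥ 1.
Therefore the largest such d is 8.

d = 8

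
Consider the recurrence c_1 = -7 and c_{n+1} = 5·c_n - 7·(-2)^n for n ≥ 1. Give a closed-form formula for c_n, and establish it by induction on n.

c_n = (-2)^n - 5^n

Computing the first terms: c_1 = -7, c_2 = -21, c_3 = -133. This suggests c_n = (-2)^n - 5^n.
Base step (n = 1): the formula gives -7 = -7 = c_1.
Inductive step: assume the claim holds for n = m, so c_m = (-2)^m - 5^m.
Then c_{m+1} = 5·c_m - 7·(-2)^m = 5·((-2)^m - 5^m) - 7·(-2)^m = (-2)^(m + 1) - 5^(m + 1),
which is the claimed formula at n = m+1.
This completes the induction.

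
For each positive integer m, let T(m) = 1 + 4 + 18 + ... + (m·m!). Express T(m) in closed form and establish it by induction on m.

We claim T(m) = (m + 1)! - 1 for all m ≥ 1.
When m = 1: T(1) = 1, and the closed form gives 1. They agree.
For the inductive step, assume it holds for an arbitrary k ≥ 1, so T(k) = (k + 1)! - 1.
Then T(k+1) = T(k) + ((k + 1)(k + 1)!) = ((k + 1)! - 1) + ((k + 1)(k + 1)!).
Simplifying, T(k+1) = ((k+1) + 1)! - 1,
which is the closed form with m = k+1.
This completes the induction.

T(m) = (m + 1)! - 1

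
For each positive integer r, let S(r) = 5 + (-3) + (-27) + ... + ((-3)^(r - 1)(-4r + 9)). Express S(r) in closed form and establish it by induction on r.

S(r) = (-3)^r(r - 2) + 2

We claim S(r) = (-3)^r(r - 2) + 2 for all r ≥ 1.
Base case (r = 1): S(1) = 5, and the closed form gives 5. They agree.
Suppose the result is true for r = i, so S(i) = (-3)^i(i - 2) + 2.
Then S(i+1) = S(i) + ((-3)^i(-4i + 5)) = ((-3)^i(i - 2) + 2) + ((-3)^i(-4i + 5)).
Simplifying, S(i+1) = (-3)^(i + 1)i - (-3)^(i + 1) + 2 = (-3)^(i+1)((i+1) - 2) + 2,
which is the closed form with r = i+1.
By induction, the statement is established for all r ≥ 1.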